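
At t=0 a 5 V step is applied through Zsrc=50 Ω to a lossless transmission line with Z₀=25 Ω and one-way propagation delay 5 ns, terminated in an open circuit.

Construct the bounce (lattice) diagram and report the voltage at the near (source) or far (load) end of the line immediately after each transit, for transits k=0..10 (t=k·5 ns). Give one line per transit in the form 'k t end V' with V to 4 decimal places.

0 0 source 1.6667
1 5 load 3.3333
2 10 source 3.8889
3 15 load 4.4444
4 20 source 4.6296
5 25 load 4.8148
6 30 source 4.8765
7 35 load 4.9383
8 40 source 4.9588
9 45 load 4.9794
10 50 source 4.9863

Γ_L=1.000000, Γ_S=0.333333; launch V₁=5·25/75=1.666667
k=0 src: V=1.6667
k=1 load: inc=1.666667, refl=1.666667·1.000000=1.6667; V=0.000000+1.666667+1.666667=3.3333
k=2 src: inc=1.666667, refl=1.666667·0.333333=0.5556; V=1.666667+1.666667+0.555556=3.8889
k=3 load: inc=0.555556, refl=0.555556·1.000000=0.5556; V=3.333333+0.555556+0.555556=4.4444
k=4 src: inc=0.555556, refl=0.555556·0.333333=0.1852; V=3.888889+0.555556+0.185185=4.6296
k=5 load: inc=0.185185, refl=0.185185·1.000000=0.1852; V=4.444444+0.185185+0.185185=4.8148
k=6 src: inc=0.185185, refl=0.185185·0.333333=0.0617; V=4.629630+0.185185+0.061728=4.8765
k=7 load: inc=0.061728, refl=0.061728·1.000000=0.0617; V=4.814815+0.061728+0.061728=4.9383
k=8 src: inc=0.061728, refl=0.061728·0.333333=0.0206; V=4.876543+0.061728+0.020576=4.9588
k=9 load: inc=0.020576, refl=0.020576·1.000000=0.0206; V=4.938272+0.020576+0.020576=4.9794
k=10 src: inc=0.020576, refl=0.020576·0.333333=0.0069; V=4.958848+0.020576+0.006859=4.9863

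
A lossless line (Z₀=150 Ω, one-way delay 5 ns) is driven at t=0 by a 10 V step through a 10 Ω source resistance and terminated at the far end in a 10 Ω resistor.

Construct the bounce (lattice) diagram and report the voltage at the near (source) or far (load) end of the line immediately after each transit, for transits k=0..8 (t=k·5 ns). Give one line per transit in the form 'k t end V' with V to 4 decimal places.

Γ_L=-0.875000, Γ_S=-0.875000; launch V₁=10·150/160=9.375000
k=0 src: V=9.3750
k=1 load: inc=9.375000, refl=9.375000·-0.875000=-8.2031; V=0.000000+9.375000+-8.203125=1.1719
k=2 src: inc=-8.203125, refl=-8.203125·-0.875000=7.1777; V=9.375000+-8.203125+7.177734=8.3496
k=3 load: inc=7.177734, refl=7.177734·-0.875000=-6.2805; V=1.171875+7.177734+-6.280518=2.0691
k=4 src: inc=-6.280518, refl=-6.280518·-0.875000=5.4955; V=8.349609+-6.280518+5.495453=7.5645
k=5 load: inc=5.495453, refl=5.495453·-0.875000=-4.8085; V=2.069092+5.495453+-4.808521=2.7560
k=6 src: inc=-4.808521, refl=-4.808521·-0.875000=4.2075; V=7.564545+-4.808521+4.207456=6.9635
k=7 load: inc=4.207456, refl=4.207456·-0.875000=-3.6815; V=2.756023+4.207456+-3.681524=3.2820
k=8 src: inc=-3.681524, refl=-3.681524·-0.875000=3.2213; V=6.963480+-3.681524+3.221334=6.5033

0 0 source 9.3750
1 5 load 1.1719
2 10 source 8.3496
3 15 load 2.0691
4 20 source 7.5645
5 25 load 2.7560
6 30 source 6.9635
7 35 load 3.2820
8 40 source 6.5033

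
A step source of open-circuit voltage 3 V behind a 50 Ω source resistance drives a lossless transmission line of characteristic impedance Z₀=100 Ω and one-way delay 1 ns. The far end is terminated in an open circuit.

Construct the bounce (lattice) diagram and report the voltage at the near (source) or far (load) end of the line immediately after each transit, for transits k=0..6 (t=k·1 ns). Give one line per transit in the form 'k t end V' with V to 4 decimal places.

Γ_L=1.000000, Γ_S=-0.333333; launch V₁=3·100/150=2.000000
k=0 src: V=2.0000
k=1 load: inc=2.000000, refl=2.000000·1.000000=2.0000; V=0.000000+2.000000+2.000000=4.0000
k=2 src: inc=2.000000, refl=2.000000·-0.333333=-0.6667; V=2.000000+2.000000+-0.666667=3.3333
k=3 load: inc=-0.666667, refl=-0.666667·1.000000=-0.6667; V=4.000000+-0.666667+-0.666667=2.6667
k=4 src: inc=-0.666667, refl=-0.666667·-0.333333=0.2222; V=3.333333+-0.666667+0.222222=2.8889
k=5 load: inc=0.222222, refl=0.222222·1.000000=0.2222; V=2.666667+0.222222+0.222222=3.1111
k=6 src: inc=0.222222, refl=0.222222·-0.333333=-0.0741; V=2.888889+0.222222+-0.074074=3.0370

0 0 source 2.0000
1 1 load 4.0000
2 2 source 3.3333
3 3 load 2.6667
4 4 source 2.8889
5 5 load 3.1111
6 6 source 3.0370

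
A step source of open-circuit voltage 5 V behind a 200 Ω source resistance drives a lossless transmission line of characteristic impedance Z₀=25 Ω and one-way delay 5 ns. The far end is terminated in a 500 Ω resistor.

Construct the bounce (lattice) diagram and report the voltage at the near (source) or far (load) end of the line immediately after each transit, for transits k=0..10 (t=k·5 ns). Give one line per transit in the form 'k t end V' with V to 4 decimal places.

Γ_L=0.904762, Γ_S=0.777778; launch V₁=5·25/225=0.555556
k=0 src: V=0.5556
k=1 load: inc=0.555556, refl=0.555556·0.904762=0.5026; V=0.000000+0.555556+0.502646=1.0582
k=2 src: inc=0.502646, refl=0.502646·0.777778=0.3909; V=0.555556+0.502646+0.390947=1.4491
k=3 load: inc=0.390947, refl=0.390947·0.904762=0.3537; V=1.058201+0.390947+0.353714=1.8029
k=4 src: inc=0.353714, refl=0.353714·0.777778=0.2751; V=1.449148+0.353714+0.275111=2.0780
k=5 load: inc=0.275111, refl=0.275111·0.904762=0.2489; V=1.802861+0.275111+0.248910=2.3269
k=6 src: inc=0.248910, refl=0.248910·0.777778=0.1936; V=2.077972+0.248910+0.193596=2.5205
k=7 load: inc=0.193596, refl=0.193596·0.904762=0.1752; V=2.326881+0.193596+0.175159=2.6956
k=8 src: inc=0.175159, refl=0.175159·0.777778=0.1362; V=2.520477+0.175159+0.136234=2.8319
k=9 load: inc=0.136234, refl=0.136234·0.904762=0.1233; V=2.695636+0.136234+0.123260=2.9551
k=10 src: inc=0.123260, refl=0.123260·0.777778=0.0959; V=2.831870+0.123260+0.095869=3.0510

0 0 source 0.5556
1 5 load 1.0582
2 10 source 1.4491
3 15 load 1.8029
4 20 source 2.0780
5 25 load 2.3269
6 30 source 2.5205
7 35 load 2.6956
8 40 source 2.8319
9 45 load 2.9551
10 50 source 3.0510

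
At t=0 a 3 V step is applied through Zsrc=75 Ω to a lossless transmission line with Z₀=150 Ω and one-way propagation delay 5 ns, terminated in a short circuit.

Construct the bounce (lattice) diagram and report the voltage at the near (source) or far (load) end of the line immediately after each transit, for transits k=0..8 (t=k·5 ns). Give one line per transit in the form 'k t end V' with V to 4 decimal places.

0 0 source 2.0000
1 5 load 0.0000
2 10 source 0.6667
3 15 load 0.0000
4 20 source 0.2222
5 25 load 0.0000
6 30 source 0.0741
7 35 load 0.0000
8 40 source 0.0247

Γ_L=-1.000000, Γ_S=-0.333333; launch V₁=3·150/225=2.000000
k=0 src: V=2.0000
k=1 load: inc=2.000000, refl=2.000000·-1.000000=-2.0000; V=0.000000+2.000000+-2.000000=0.0000
k=2 src: inc=-2.000000, refl=-2.000000·-0.333333=0.6667; V=2.000000+-2.000000+0.666667=0.6667
k=3 load: inc=0.666667, refl=0.666667·-1.000000=-0.6667; V=0.000000+0.666667+-0.666667=0.0000
k=4 src: inc=-0.666667, refl=-0.666667·-0.333333=0.2222; V=0.666667+-0.666667+0.222222=0.2222
k=5 load: inc=0.222222, refl=0.222222·-1.000000=-0.2222; V=0.000000+0.222222+-0.222222=0.0000
k=6 src: inc=-0.222222, refl=-0.222222·-0.333333=0.0741; V=0.222222+-0.222222+0.074074=0.0741
k=7 load: inc=0.074074, refl=0.074074·-1.000000=-0.0741; V=0.000000+0.074074+-0.074074=0.0000
k=8 src: inc=-0.074074, refl=-0.074074·-0.333333=0.0247; V=0.074074+-0.074074+0.024691=0.0247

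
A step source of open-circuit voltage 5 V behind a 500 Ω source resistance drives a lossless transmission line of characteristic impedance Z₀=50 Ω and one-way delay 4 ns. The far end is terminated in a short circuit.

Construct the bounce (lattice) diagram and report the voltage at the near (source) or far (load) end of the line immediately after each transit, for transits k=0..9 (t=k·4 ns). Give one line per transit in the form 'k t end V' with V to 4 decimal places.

Γ_L=-1.000000, Γ_S=0.818182; launch V₁=5·50/550=0.454545
k=0 src: V=0.4545
k=1 load: inc=0.454545, refl=0.454545·-1.000000=-0.4545; V=0.000000+0.454545+-0.454545=0.0000
k=2 src: inc=-0.454545, refl=-0.454545·0.818182=-0.3719; V=0.454545+-0.454545+-0.371901=-0.3719
k=3 load: inc=-0.371901, refl=-0.371901·-1.000000=0.3719; V=0.000000+-0.371901+0.371901=0.0000
k=4 src: inc=0.371901, refl=0.371901·0.818182=0.3043; V=-0.371901+0.371901+0.304282=0.3043
k=5 load: inc=0.304282, refl=0.304282·-1.000000=-0.3043; V=0.000000+0.304282+-0.304282=0.0000
k=6 src: inc=-0.304282, refl=-0.304282·0.818182=-0.2490; V=0.304282+-0.304282+-0.248958=-0.2490
k=7 load: inc=-0.248958, refl=-0.248958·-1.000000=0.2490; V=0.000000+-0.248958+0.248958=0.0000
k=8 src: inc=0.248958, refl=0.248958·0.818182=0.2037; V=-0.248958+0.248958+0.203693=0.2037
k=9 load: inc=0.203693, refl=0.203693·-1.000000=-0.2037; V=0.000000+0.203693+-0.203693=0.0000

0 0 source 0.4545
1 4 load 0.0000
2 8 source -0.3719
3 12 load 0.0000
4 16 source 0.3043
5 20 load 0.0000
6 24 source -0.2490
7 28 load 0.0000
8 32 source 0.2037
9 36 load 0.0000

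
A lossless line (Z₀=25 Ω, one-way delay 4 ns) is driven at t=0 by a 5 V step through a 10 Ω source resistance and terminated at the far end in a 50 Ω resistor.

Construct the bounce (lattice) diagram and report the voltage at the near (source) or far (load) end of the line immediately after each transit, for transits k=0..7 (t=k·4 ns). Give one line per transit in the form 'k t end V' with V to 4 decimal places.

0 0 source 3.5714
1 4 load 4.7619
2 8 source 4.2517
3 12 load 4.0816
4 16 source 4.1545
5 20 load 4.1788
6 24 source 4.1684
7 28 load 4.1649

Γ_L=0.333333, Γ_S=-0.428571; launch V₁=5·25/35=3.571429
k=0 src: V=3.5714
k=1 load: inc=3.571429, refl=3.571429·0.333333=1.1905; V=0.000000+3.571429+1.190476=4.7619
k=2 src: inc=1.190476, refl=1.190476·-0.428571=-0.5102; V=3.571429+1.190476+-0.510204=4.2517
k=3 load: inc=-0.510204, refl=-0.510204·0.333333=-0.1701; V=4.761905+-0.510204+-0.170068=4.0816
k=4 src: inc=-0.170068, refl=-0.170068·-0.428571=0.0729; V=4.251701+-0.170068+0.072886=4.1545
k=5 load: inc=0.072886, refl=0.072886·0.333333=0.0243; V=4.081633+0.072886+0.024295=4.1788
k=6 src: inc=0.024295, refl=0.024295·-0.428571=-0.0104; V=4.154519+0.024295+-0.010412=4.1684
k=7 load: inc=-0.010412, refl=-0.010412·0.333333=-0.0035; V=4.178814+-0.010412+-0.003471=4.1649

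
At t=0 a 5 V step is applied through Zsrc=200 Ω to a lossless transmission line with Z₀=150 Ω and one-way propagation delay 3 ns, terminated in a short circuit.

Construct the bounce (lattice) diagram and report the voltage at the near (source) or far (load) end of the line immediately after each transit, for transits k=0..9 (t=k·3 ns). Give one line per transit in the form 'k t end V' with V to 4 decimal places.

Γ_L=-1.000000, Γ_S=0.142857; launch V₁=5·150/350=2.142857
k=0 src: V=2.1429
k=1 load: inc=2.142857, refl=2.142857·-1.000000=-2.1429; V=0.000000+2.142857+-2.142857=0.0000
k=2 src: inc=-2.142857, refl=-2.142857·0.142857=-0.3061; V=2.142857+-2.142857+-0.306122=-0.3061
k=3 load: inc=-0.306122, refl=-0.306122·-1.000000=0.3061; V=0.000000+-0.306122+0.306122=0.0000
k=4 src: inc=0.306122, refl=0.306122·0.142857=0.0437; V=-0.306122+0.306122+0.043732=0.0437
k=5 load: inc=0.043732, refl=0.043732·-1.000000=-0.0437; V=0.000000+0.043732+-0.043732=0.0000
k=6 src: inc=-0.043732, refl=-0.043732·0.142857=-0.0062; V=0.043732+-0.043732+-0.006247=-0.0062
k=7 load: inc=-0.006247, refl=-0.006247·-1.000000=0.0062; V=0.000000+-0.006247+0.006247=0.0000
k=8 src: inc=0.006247, refl=0.006247·0.142857=0.0009; V=-0.006247+0.006247+0.000892=0.0009
k=9 load: inc=0.000892, refl=0.000892·-1.000000=-0.0009; V=0.000000+0.000892+-0.000892=0.0000

0 0 source 2.1429
1 3 load 0.0000
2 6 source -0.3061
3 9 load 0.0000
4 12 source 0.0437
5 15 load 0.0000
6 18 source -0.0062
7 21 load 0.0000
8 24 source 0.0009
9 27 load 0.0000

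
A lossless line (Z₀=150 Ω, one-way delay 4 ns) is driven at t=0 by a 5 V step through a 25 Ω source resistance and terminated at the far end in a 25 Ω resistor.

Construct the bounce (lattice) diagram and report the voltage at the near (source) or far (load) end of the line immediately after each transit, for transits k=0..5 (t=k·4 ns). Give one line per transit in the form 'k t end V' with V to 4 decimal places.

Γ_L=-0.714286, Γ_S=-0.714286; launch V₁=5·150/175=4.285714
k=0 src: V=4.2857
k=1 load: inc=4.285714, refl=4.285714·-0.714286=-3.0612; V=0.000000+4.285714+-3.061224=1.2245
k=2 src: inc=-3.061224, refl=-3.061224·-0.714286=2.1866; V=4.285714+-3.061224+2.186589=3.4111
k=3 load: inc=2.186589, refl=2.186589·-0.714286=-1.5618; V=1.224490+2.186589+-1.561849=1.8492
k=4 src: inc=-1.561849, refl=-1.561849·-0.714286=1.1156; V=3.411079+-1.561849+1.115607=2.9648
k=5 load: inc=1.115607, refl=1.115607·-0.714286=-0.7969; V=1.849229+1.115607+-0.796862=2.1680

0 0 source 4.2857
1 4 load 1.2245
2 8 source 3.4111
3 12 load 1.8492
4 16 source 2.9648
5 20 load 2.1680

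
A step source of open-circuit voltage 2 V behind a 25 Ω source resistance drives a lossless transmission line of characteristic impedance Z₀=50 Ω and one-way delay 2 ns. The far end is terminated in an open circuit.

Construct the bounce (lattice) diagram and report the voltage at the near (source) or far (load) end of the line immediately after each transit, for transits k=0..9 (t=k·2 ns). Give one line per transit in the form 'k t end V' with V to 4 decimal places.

Γ_L=1.000000, Γ_S=-0.333333; launch V₁=2·50/75=1.333333
k=0 src: V=1.3333
k=1 load: inc=1.333333, refl=1.333333·1.000000=1.3333; V=0.000000+1.333333+1.333333=2.6667
k=2 src: inc=1.333333, refl=1.333333·-0.333333=-0.4444; V=1.333333+1.333333+-0.444444=2.2222
k=3 load: inc=-0.444444, refl=-0.444444·1.000000=-0.4444; V=2.666667+-0.444444+-0.444444=1.7778
k=4 src: inc=-0.444444, refl=-0.444444·-0.333333=0.1481; V=2.222222+-0.444444+0.148148=1.9259
k=5 load: inc=0.148148, refl=0.148148·1.000000=0.1481; V=1.777778+0.148148+0.148148=2.0741
k=6 src: inc=0.148148, refl=0.148148·-0.333333=-0.0494; V=1.925926+0.148148+-0.049383=2.0247
k=7 load: inc=-0.049383, refl=-0.049383·1.000000=-0.0494; V=2.074074+-0.049383+-0.049383=1.9753
k=8 src: inc=-0.049383, refl=-0.049383·-0.333333=0.0165; V=2.024691+-0.049383+0.016461=1.9918
k=9 load: inc=0.016461, refl=0.016461·1.000000=0.0165; V=1.975309+0.016461+0.016461=2.0082

0 0 source 1.3333
1 2 load 2.6667
2 4 source 2.2222
3 6 load 1.7778
4 8 source 1.9259
5 10 load 2.0741
6 12 source 2.0247
7 14 load 1.9753
8 16 source 1.9918
9 18 load 2.0082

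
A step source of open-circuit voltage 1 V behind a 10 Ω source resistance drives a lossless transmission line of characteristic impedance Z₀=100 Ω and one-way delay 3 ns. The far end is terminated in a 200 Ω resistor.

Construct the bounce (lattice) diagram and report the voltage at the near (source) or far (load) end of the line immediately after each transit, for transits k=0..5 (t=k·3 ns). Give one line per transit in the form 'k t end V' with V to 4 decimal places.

0 0 source 0.9091
1 3 load 1.2121
2 6 source 0.9642
3 9 load 0.8815
4 12 source 0.9492
5 15 load 0.9717

Γ_L=0.333333, Γ_S=-0.818182; launch V₁=1·100/110=0.909091
k=0 src: V=0.9091
k=1 load: inc=0.909091, refl=0.909091·0.333333=0.3030; V=0.000000+0.909091+0.303030=1.2121
k=2 src: inc=0.303030, refl=0.303030·-0.818182=-0.2479; V=0.909091+0.303030+-0.247934=0.9642
k=3 load: inc=-0.247934, refl=-0.247934·0.333333=-0.0826; V=1.212121+-0.247934+-0.082645=0.8815
k=4 src: inc=-0.082645, refl=-0.082645·-0.818182=0.0676; V=0.964187+-0.082645+0.067618=0.9492
k=5 load: inc=0.067618, refl=0.067618·0.333333=0.0225; V=0.881543+0.067618+0.022539=0.9717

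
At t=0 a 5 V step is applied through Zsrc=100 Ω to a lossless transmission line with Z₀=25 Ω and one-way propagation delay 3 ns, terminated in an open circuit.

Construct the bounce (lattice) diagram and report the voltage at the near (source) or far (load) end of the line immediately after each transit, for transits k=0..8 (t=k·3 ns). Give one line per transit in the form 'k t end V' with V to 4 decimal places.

Γ_L=1.000000, Γ_S=0.600000; launch V₁=5·25/125=1.000000
k=0 src: V=1.0000
k=1 load: inc=1.000000, refl=1.000000·1.000000=1.0000; V=0.000000+1.000000+1.000000=2.0000
k=2 src: inc=1.000000, refl=1.000000·0.600000=0.6000; V=1.000000+1.000000+0.600000=2.6000
k=3 load: inc=0.600000, refl=0.600000·1.000000=0.6000; V=2.000000+0.600000+0.600000=3.2000
k=4 src: inc=0.600000, refl=0.600000·0.600000=0.3600; V=2.600000+0.600000+0.360000=3.5600
k=5 load: inc=0.360000, refl=0.360000·1.000000=0.3600; V=3.200000+0.360000+0.360000=3.9200
k=6 src: inc=0.360000, refl=0.360000·0.600000=0.2160; V=3.560000+0.360000+0.216000=4.1360
k=7 load: inc=0.216000, refl=0.216000·1.000000=0.2160; V=3.920000+0.216000+0.216000=4.3520
k=8 src: inc=0.216000, refl=0.216000·0.600000=0.1296; V=4.136000+0.216000+0.129600=4.4816

0 0 source 1.0000
1 3 load 2.0000
2 6 source 2.6000
3 9 load 3.2000
4 12 source 3.5600
5 15 load 3.9200
6 18 source 4.1360
7 21 load 4.3520
8 24 source 4.4816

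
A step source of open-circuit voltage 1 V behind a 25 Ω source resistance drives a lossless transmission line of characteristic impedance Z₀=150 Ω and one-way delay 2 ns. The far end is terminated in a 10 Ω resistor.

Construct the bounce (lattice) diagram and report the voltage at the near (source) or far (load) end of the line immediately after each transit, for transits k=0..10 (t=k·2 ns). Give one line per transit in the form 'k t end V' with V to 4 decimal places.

0 0 source 0.8571
1 2 load 0.1071
2 4 source 0.6429
3 6 load 0.1741
4 8 source 0.5089
5 10 load 0.2160
6 12 source 0.4252
7 14 load 0.2421
8 16 source 0.3729
9 18 load 0.2585
10 20 source 0.3402

Γ_L=-0.875000, Γ_S=-0.714286; launch V₁=1·150/175=0.857143
k=0 src: V=0.8571
k=1 load: inc=0.857143, refl=0.857143·-0.875000=-0.7500; V=0.000000+0.857143+-0.750000=0.1071
k=2 src: inc=-0.750000, refl=-0.750000·-0.714286=0.5357; V=0.857143+-0.750000+0.535714=0.6429
k=3 load: inc=0.535714, refl=0.535714·-0.875000=-0.4688; V=0.107143+0.535714+-0.468750=0.1741
k=4 src: inc=-0.468750, refl=-0.468750·-0.714286=0.3348; V=0.642857+-0.468750+0.334821=0.5089
k=5 load: inc=0.334821, refl=0.334821·-0.875000=-0.2930; V=0.174107+0.334821+-0.292969=0.2160
k=6 src: inc=-0.292969, refl=-0.292969·-0.714286=0.2093; V=0.508929+-0.292969+0.209263=0.4252
k=7 load: inc=0.209263, refl=0.209263·-0.875000=-0.1831; V=0.215960+0.209263+-0.183105=0.2421
k=8 src: inc=-0.183105, refl=-0.183105·-0.714286=0.1308; V=0.425223+-0.183105+0.130790=0.3729
k=9 load: inc=0.130790, refl=0.130790·-0.875000=-0.1144; V=0.242118+0.130790+-0.114441=0.2585
k=10 src: inc=-0.114441, refl=-0.114441·-0.714286=0.0817; V=0.372907+-0.114441+0.081744=0.3402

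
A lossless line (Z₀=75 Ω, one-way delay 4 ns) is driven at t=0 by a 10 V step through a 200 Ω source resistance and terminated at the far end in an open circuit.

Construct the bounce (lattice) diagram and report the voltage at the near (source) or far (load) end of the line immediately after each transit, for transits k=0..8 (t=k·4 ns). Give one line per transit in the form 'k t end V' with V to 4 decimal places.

Γ_L=1.000000, Γ_S=0.454545; launch V₁=10·75/275=2.727273
k=0 src: V=2.7273
k=1 load: inc=2.727273, refl=2.727273·1.000000=2.7273; V=0.000000+2.727273+2.727273=5.4545
k=2 src: inc=2.727273, refl=2.727273·0.454545=1.2397; V=2.727273+2.727273+1.239669=6.6942
k=3 load: inc=1.239669, refl=1.239669·1.000000=1.2397; V=5.454545+1.239669+1.239669=7.9339
k=4 src: inc=1.239669, refl=1.239669·0.454545=0.5635; V=6.694215+1.239669+0.563486=8.4974
k=5 load: inc=0.563486, refl=0.563486·1.000000=0.5635; V=7.933884+0.563486+0.563486=9.0609
k=6 src: inc=0.563486, refl=0.563486·0.454545=0.2561; V=8.497370+0.563486+0.256130=9.3170
k=7 load: inc=0.256130, refl=0.256130·1.000000=0.2561; V=9.060856+0.256130+0.256130=9.5731
k=8 src: inc=0.256130, refl=0.256130·0.454545=0.1164; V=9.316987+0.256130+0.116423=9.6895

0 0 source 2.7273
1 4 load 5.4545
2 8 source 6.6942
3 12 load 7.9339
4 16 source 8.4974
5 20 load 9.0609
6 24 source 9.3170
7 28 load 9.5731
8 32 source 9.6895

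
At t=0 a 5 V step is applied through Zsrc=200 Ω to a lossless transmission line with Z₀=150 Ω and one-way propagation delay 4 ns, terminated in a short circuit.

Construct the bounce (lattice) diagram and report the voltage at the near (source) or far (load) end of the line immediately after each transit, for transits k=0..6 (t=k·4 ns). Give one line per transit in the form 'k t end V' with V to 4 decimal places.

Γ_L=-1.000000, Γ_S=0.142857; launch V₁=5·150/350=2.142857
k=0 src: V=2.1429
k=1 load: inc=2.142857, refl=2.142857·-1.000000=-2.1429; V=0.000000+2.142857+-2.142857=0.0000
k=2 src: inc=-2.142857, refl=-2.142857·0.142857=-0.3061; V=2.142857+-2.142857+-0.306122=-0.3061
k=3 load: inc=-0.306122, refl=-0.306122·-1.000000=0.3061; V=0.000000+-0.306122+0.306122=0.0000
k=4 src: inc=0.306122, refl=0.306122·0.142857=0.0437; V=-0.306122+0.306122+0.043732=0.0437
k=5 load: inc=0.043732, refl=0.043732·-1.000000=-0.0437; V=0.000000+0.043732+-0.043732=0.0000
k=6 src: inc=-0.043732, refl=-0.043732·0.142857=-0.0062; V=0.043732+-0.043732+-0.006247=-0.0062

0 0 source 2.1429
1 4 load 0.0000
2 8 source -0.3061
3 12 load 0.0000
4 16 source 0.0437
5 20 load 0.0000
6 24 source -0.0062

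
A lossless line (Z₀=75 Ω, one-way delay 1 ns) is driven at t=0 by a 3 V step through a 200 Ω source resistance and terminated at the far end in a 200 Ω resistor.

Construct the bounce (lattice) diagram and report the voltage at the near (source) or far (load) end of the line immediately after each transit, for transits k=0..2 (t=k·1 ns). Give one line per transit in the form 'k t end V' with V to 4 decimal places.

0 0 source 0.8182
1 1 load 1.1901
2 2 source 1.3591

Γ_L=0.454545, Γ_S=0.454545; launch V₁=3·75/275=0.818182
k=0 src: V=0.8182
k=1 load: inc=0.818182, refl=0.818182·0.454545=0.3719; V=0.000000+0.818182+0.371901=1.1901
k=2 src: inc=0.371901, refl=0.371901·0.454545=0.1690; V=0.818182+0.371901+0.169046=1.3591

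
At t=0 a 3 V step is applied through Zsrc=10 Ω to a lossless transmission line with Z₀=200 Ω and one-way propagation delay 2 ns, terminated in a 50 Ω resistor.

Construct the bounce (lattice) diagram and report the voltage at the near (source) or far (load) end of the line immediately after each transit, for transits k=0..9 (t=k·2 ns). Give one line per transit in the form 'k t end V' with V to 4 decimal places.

0 0 source 2.8571
1 2 load 1.1429
2 4 source 2.6939
3 6 load 1.7633
4 8 source 2.6052
5 10 load 2.1001
6 12 source 2.5571
7 14 load 2.2829
8 16 source 2.5310
9 18 load 2.3821

Γ_L=-0.600000, Γ_S=-0.904762; launch V₁=3·200/210=2.857143
k=0 src: V=2.8571
k=1 load: inc=2.857143, refl=2.857143·-0.600000=-1.7143; V=0.000000+2.857143+-1.714286=1.1429
k=2 src: inc=-1.714286, refl=-1.714286·-0.904762=1.5510; V=2.857143+-1.714286+1.551020=2.6939
k=3 load: inc=1.551020, refl=1.551020·-0.600000=-0.9306; V=1.142857+1.551020+-0.930612=1.7633
k=4 src: inc=-0.930612, refl=-0.930612·-0.904762=0.8420; V=2.693878+-0.930612+0.841983=2.6052
k=5 load: inc=0.841983, refl=0.841983·-0.600000=-0.5052; V=1.763265+0.841983+-0.505190=2.1001
k=6 src: inc=-0.505190, refl=-0.505190·-0.904762=0.4571; V=2.605248+-0.505190+0.457076=2.5571
k=7 load: inc=0.457076, refl=0.457076·-0.600000=-0.2742; V=2.100058+0.457076+-0.274246=2.2829
k=8 src: inc=-0.274246, refl=-0.274246·-0.904762=0.2481; V=2.557135+-0.274246+0.248127=2.5310
k=9 load: inc=0.248127, refl=0.248127·-0.600000=-0.1489; V=2.282889+0.248127+-0.148876=2.3821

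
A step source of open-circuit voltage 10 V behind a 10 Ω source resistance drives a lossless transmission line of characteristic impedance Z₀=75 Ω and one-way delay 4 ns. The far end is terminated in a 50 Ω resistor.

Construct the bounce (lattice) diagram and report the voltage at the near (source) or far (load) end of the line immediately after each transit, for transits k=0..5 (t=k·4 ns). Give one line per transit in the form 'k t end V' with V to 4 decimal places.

Γ_L=-0.200000, Γ_S=-0.764706; launch V₁=10·75/85=8.823529
k=0 src: V=8.8235
k=1 load: inc=8.823529, refl=8.823529·-0.200000=-1.7647; V=0.000000+8.823529+-1.764706=7.0588
k=2 src: inc=-1.764706, refl=-1.764706·-0.764706=1.3495; V=8.823529+-1.764706+1.349481=8.4083
k=3 load: inc=1.349481, refl=1.349481·-0.200000=-0.2699; V=7.058824+1.349481+-0.269896=8.1384
k=4 src: inc=-0.269896, refl=-0.269896·-0.764706=0.2064; V=8.408304+-0.269896+0.206391=8.3448
k=5 load: inc=0.206391, refl=0.206391·-0.200000=-0.0413; V=8.138408+0.206391+-0.041278=8.3035

0 0 source 8.8235
1 4 load 7.0588
2 8 source 8.4083
3 12 load 8.1384
4 16 source 8.3448
5 20 load 8.3035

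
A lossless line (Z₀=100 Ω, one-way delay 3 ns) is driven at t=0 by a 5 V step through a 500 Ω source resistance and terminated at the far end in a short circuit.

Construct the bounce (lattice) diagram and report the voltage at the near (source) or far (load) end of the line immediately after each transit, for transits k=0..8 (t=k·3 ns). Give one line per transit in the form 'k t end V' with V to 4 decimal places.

0 0 source 0.8333
1 3 load 0.0000
2 6 source -0.5556
3 9 load 0.0000
4 12 source 0.3704
5 15 load 0.0000
6 18 source -0.2469
7 21 load 0.0000
8 24 source 0.1646

Γ_L=-1.000000, Γ_S=0.666667; launch V₁=5·100/600=0.833333
k=0 src: V=0.8333
k=1 load: inc=0.833333, refl=0.833333·-1.000000=-0.8333; V=0.000000+0.833333+-0.833333=0.0000
k=2 src: inc=-0.833333, refl=-0.833333·0.666667=-0.5556; V=0.833333+-0.833333+-0.555556=-0.5556
k=3 load: inc=-0.555556, refl=-0.555556·-1.000000=0.5556; V=0.000000+-0.555556+0.555556=0.0000
k=4 src: inc=0.555556, refl=0.555556·0.666667=0.3704; V=-0.555556+0.555556+0.370370=0.3704
k=5 load: inc=0.370370, refl=0.370370·-1.000000=-0.3704; V=0.000000+0.370370+-0.370370=0.0000
k=6 src: inc=-0.370370, refl=-0.370370·0.666667=-0.2469; V=0.370370+-0.370370+-0.246914=-0.2469
k=7 load: inc=-0.246914, refl=-0.246914·-1.000000=0.2469; V=0.000000+-0.246914+0.246914=0.0000
k=8 src: inc=0.246914, refl=0.246914·0.666667=0.1646; V=-0.246914+0.246914+0.164609=0.1646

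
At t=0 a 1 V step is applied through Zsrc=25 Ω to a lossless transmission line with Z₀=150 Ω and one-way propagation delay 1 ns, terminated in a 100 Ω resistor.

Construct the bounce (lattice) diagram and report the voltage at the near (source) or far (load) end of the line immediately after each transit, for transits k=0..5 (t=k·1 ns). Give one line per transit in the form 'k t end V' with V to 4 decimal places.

0 0 source 0.8571
1 1 load 0.6857
2 2 source 0.8082
3 3 load 0.7837
4 4 source 0.8012
5 5 load 0.7977

Γ_L=-0.200000, Γ_S=-0.714286; launch V₁=1·150/175=0.857143
k=0 src: V=0.8571
k=1 load: inc=0.857143, refl=0.857143·-0.200000=-0.1714; V=0.000000+0.857143+-0.171429=0.6857
k=2 src: inc=-0.171429, refl=-0.171429·-0.714286=0.1224; V=0.857143+-0.171429+0.122449=0.8082
k=3 load: inc=0.122449, refl=0.122449·-0.200000=-0.0245; V=0.685714+0.122449+-0.024490=0.7837
k=4 src: inc=-0.024490, refl=-0.024490·-0.714286=0.0175; V=0.808163+-0.024490+0.017493=0.8012
k=5 load: inc=0.017493, refl=0.017493·-0.200000=-0.0035; V=0.783673+0.017493+-0.003499=0.7977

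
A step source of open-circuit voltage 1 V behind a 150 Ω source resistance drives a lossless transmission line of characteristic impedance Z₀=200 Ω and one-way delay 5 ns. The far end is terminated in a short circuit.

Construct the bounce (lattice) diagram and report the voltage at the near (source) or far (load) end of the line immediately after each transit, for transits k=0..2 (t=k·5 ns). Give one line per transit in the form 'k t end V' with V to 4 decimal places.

Γ_L=-1.000000, Γ_S=-0.142857; launch V₁=1·200/350=0.571429
k=0 src: V=0.5714
k=1 load: inc=0.571429, refl=0.571429·-1.000000=-0.5714; V=0.000000+0.571429+-0.571429=0.0000
k=2 src: inc=-0.571429, refl=-0.571429·-0.142857=0.0816; V=0.571429+-0.571429+0.081633=0.0816

0 0 source 0.5714
1 5 load 0.0000
2 10 source 0.0816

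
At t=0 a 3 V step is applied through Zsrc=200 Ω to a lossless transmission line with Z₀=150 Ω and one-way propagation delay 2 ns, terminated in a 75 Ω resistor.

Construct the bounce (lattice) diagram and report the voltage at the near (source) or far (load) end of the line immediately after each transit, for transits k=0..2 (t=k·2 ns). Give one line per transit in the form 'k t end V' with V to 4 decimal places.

0 0 source 1.2857
1 2 load 0.8571
2 4 source 0.7959

Γ_L=-0.333333, Γ_S=0.142857; launch V₁=3·150/350=1.285714
k=0 src: V=1.2857
k=1 load: inc=1.285714, refl=1.285714·-0.333333=-0.4286; V=0.000000+1.285714+-0.428571=0.8571
k=2 src: inc=-0.428571, refl=-0.428571·0.142857=-0.0612; V=1.285714+-0.428571+-0.061224=0.7959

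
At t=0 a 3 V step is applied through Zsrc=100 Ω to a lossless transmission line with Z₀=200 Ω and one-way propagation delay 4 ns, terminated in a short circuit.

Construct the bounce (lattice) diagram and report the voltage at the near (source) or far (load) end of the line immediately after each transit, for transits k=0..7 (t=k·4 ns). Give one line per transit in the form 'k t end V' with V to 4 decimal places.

Γ_L=-1.000000, Γ_S=-0.333333; launch V₁=3·200/300=2.000000
k=0 src: V=2.0000
k=1 load: inc=2.000000, refl=2.000000·-1.000000=-2.0000; V=0.000000+2.000000+-2.000000=0.0000
k=2 src: inc=-2.000000, refl=-2.000000·-0.333333=0.6667; V=2.000000+-2.000000+0.666667=0.6667
k=3 load: inc=0.666667, refl=0.666667·-1.000000=-0.6667; V=0.000000+0.666667+-0.666667=0.0000
k=4 src: inc=-0.666667, refl=-0.666667·-0.333333=0.2222; V=0.666667+-0.666667+0.222222=0.2222
k=5 load: inc=0.222222, refl=0.222222·-1.000000=-0.2222; V=0.000000+0.222222+-0.222222=0.0000
k=6 src: inc=-0.222222, refl=-0.222222·-0.333333=0.0741; V=0.222222+-0.222222+0.074074=0.0741
k=7 load: inc=0.074074, refl=0.074074·-1.000000=-0.0741; V=0.000000+0.074074+-0.074074=0.0000

0 0 source 2.0000
1 4 load 0.0000
2 8 source 0.6667
3 12 load 0.0000
4 16 source 0.2222
5 20 load 0.0000
6 24 source 0.0741
7 28 load 0.0000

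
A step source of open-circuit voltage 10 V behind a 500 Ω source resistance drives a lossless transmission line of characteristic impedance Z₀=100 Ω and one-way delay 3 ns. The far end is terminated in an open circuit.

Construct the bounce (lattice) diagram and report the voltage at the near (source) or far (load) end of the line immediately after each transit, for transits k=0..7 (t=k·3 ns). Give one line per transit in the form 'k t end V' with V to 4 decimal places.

0 0 source 1.6667
1 3 load 3.3333
2 6 source 4.4444
3 9 load 5.5556
4 12 source 6.2963
5 15 load 7.0370
6 18 source 7.5309
7 21 load 8.0247

Γ_L=1.000000, Γ_S=0.666667; launch V₁=10·100/600=1.666667
k=0 src: V=1.6667
k=1 load: inc=1.666667, refl=1.666667·1.000000=1.6667; V=0.000000+1.666667+1.666667=3.3333
k=2 src: inc=1.666667, refl=1.666667·0.666667=1.1111; V=1.666667+1.666667+1.111111=4.4444
k=3 load: inc=1.111111, refl=1.111111·1.000000=1.1111; V=3.333333+1.111111+1.111111=5.5556
k=4 src: inc=1.111111, refl=1.111111·0.666667=0.7407; V=4.444444+1.111111+0.740741=6.2963
k=5 load: inc=0.740741, refl=0.740741·1.000000=0.7407; V=5.555556+0.740741+0.740741=7.0370
k=6 src: inc=0.740741, refl=0.740741·0.666667=0.4938; V=6.296296+0.740741+0.493827=7.5309
k=7 load: inc=0.493827, refl=0.493827·1.000000=0.4938; V=7.037037+0.493827+0.493827=8.0247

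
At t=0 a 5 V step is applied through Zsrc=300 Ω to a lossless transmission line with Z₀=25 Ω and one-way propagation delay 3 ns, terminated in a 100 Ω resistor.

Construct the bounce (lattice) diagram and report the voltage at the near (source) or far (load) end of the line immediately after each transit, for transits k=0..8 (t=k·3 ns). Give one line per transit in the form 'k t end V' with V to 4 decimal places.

Γ_L=0.600000, Γ_S=0.846154; launch V₁=5·25/325=0.384615
k=0 src: V=0.3846
k=1 load: inc=0.384615, refl=0.384615·0.600000=0.2308; V=0.000000+0.384615+0.230769=0.6154
k=2 src: inc=0.230769, refl=0.230769·0.846154=0.1953; V=0.384615+0.230769+0.195266=0.8107
k=3 load: inc=0.195266, refl=0.195266·0.600000=0.1172; V=0.615385+0.195266+0.117160=0.9278
k=4 src: inc=0.117160, refl=0.117160·0.846154=0.0991; V=0.810651+0.117160+0.099135=1.0269
k=5 load: inc=0.099135, refl=0.099135·0.600000=0.0595; V=0.927811+0.099135+0.059481=1.0864
k=6 src: inc=0.059481, refl=0.059481·0.846154=0.0503; V=1.026946+0.059481+0.050330=1.1368
k=7 load: inc=0.050330, refl=0.050330·0.600000=0.0302; V=1.086427+0.050330+0.030198=1.1670
k=8 src: inc=0.030198, refl=0.030198·0.846154=0.0256; V=1.136757+0.030198+0.025552=1.1925

0 0 source 0.3846
1 3 load 0.6154
2 6 source 0.8107
3 9 load 0.9278
4 12 source 1.0269
5 15 load 1.0864
6 18 source 1.1368
7 21 load 1.1670
8 24 source 1.1925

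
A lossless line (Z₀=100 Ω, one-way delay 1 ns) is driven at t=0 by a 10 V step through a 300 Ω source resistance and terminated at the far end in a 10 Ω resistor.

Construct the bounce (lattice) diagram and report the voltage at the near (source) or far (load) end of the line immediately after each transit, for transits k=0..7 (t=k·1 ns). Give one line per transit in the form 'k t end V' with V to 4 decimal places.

0 0 source 2.5000
1 1 load 0.4545
2 2 source -0.5682
3 3 load 0.2686
4 4 source 0.6870
5 5 load 0.3447
6 6 source 0.1735
7 7 load 0.3135

Γ_L=-0.818182, Γ_S=0.500000; launch V₁=10·100/400=2.500000
k=0 src: V=2.5000
k=1 load: inc=2.500000, refl=2.500000·-0.818182=-2.0455; V=0.000000+2.500000+-2.045455=0.4545
k=2 src: inc=-2.045455, refl=-2.045455·0.500000=-1.0227; V=2.500000+-2.045455+-1.022727=-0.5682
k=3 load: inc=-1.022727, refl=-1.022727·-0.818182=0.8368; V=0.454545+-1.022727+0.836777=0.2686
k=4 src: inc=0.836777, refl=0.836777·0.500000=0.4184; V=-0.568182+0.836777+0.418388=0.6870
k=5 load: inc=0.418388, refl=0.418388·-0.818182=-0.3423; V=0.268595+0.418388+-0.342318=0.3447
k=6 src: inc=-0.342318, refl=-0.342318·0.500000=-0.1712; V=0.686983+-0.342318+-0.171159=0.1735
k=7 load: inc=-0.171159, refl=-0.171159·-0.818182=0.1400; V=0.344666+-0.171159+0.140039=0.3135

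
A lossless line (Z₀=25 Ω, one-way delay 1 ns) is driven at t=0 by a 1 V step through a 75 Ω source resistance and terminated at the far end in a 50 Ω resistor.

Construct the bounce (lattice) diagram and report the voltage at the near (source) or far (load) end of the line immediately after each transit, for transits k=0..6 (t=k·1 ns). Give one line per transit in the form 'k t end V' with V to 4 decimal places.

0 0 source 0.2500
1 1 load 0.3333
2 2 source 0.3750
3 3 load 0.3889
4 4 source 0.3958
5 5 load 0.3981
6 6 source 0.3993

Γ_L=0.333333, Γ_S=0.500000; launch V₁=1·25/100=0.250000
k=0 src: V=0.2500
k=1 load: inc=0.250000, refl=0.250000·0.333333=0.0833; V=0.000000+0.250000+0.083333=0.3333
k=2 src: inc=0.083333, refl=0.083333·0.500000=0.0417; V=0.250000+0.083333+0.041667=0.3750
k=3 load: inc=0.041667, refl=0.041667·0.333333=0.0139; V=0.333333+0.041667+0.013889=0.3889
k=4 src: inc=0.013889, refl=0.013889·0.500000=0.0069; V=0.375000+0.013889+0.006944=0.3958
k=5 load: inc=0.006944, refl=0.006944·0.333333=0.0023; V=0.388889+0.006944+0.002315=0.3981
k=6 src: inc=0.002315, refl=0.002315·0.500000=0.0012; V=0.395833+0.002315+0.001157=0.3993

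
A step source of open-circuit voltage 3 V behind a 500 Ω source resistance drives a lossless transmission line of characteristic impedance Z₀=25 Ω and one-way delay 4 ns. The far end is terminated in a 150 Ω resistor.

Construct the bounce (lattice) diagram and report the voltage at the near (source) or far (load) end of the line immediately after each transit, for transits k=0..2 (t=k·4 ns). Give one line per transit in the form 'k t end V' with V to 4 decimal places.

Γ_L=0.714286, Γ_S=0.904762; launch V₁=3·25/525=0.142857
k=0 src: V=0.1429
k=1 load: inc=0.142857, refl=0.142857·0.714286=0.1020; V=0.000000+0.142857+0.102041=0.2449
k=2 src: inc=0.102041, refl=0.102041·0.904762=0.0923; V=0.142857+0.102041+0.092323=0.3372

0 0 source 0.1429
1 4 load 0.2449
2 8 source 0.3372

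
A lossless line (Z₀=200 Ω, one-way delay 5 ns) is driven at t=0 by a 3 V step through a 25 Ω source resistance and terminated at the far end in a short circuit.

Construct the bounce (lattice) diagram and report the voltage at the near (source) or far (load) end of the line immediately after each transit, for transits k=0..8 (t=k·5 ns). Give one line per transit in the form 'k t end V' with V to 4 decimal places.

0 0 source 2.6667
1 5 load 0.0000
2 10 source 2.0741
3 15 load 0.0000
4 20 source 1.6132
5 25 load 0.0000
6 30 source 1.2547
7 35 load 0.0000
8 40 source 0.9759

Γ_L=-1.000000, Γ_S=-0.777778; launch V₁=3·200/225=2.666667
k=0 src: V=2.6667
k=1 load: inc=2.666667, refl=2.666667·-1.000000=-2.6667; V=0.000000+2.666667+-2.666667=0.0000
k=2 src: inc=-2.666667, refl=-2.666667·-0.777778=2.0741; V=2.666667+-2.666667+2.074074=2.0741
k=3 load: inc=2.074074, refl=2.074074·-1.000000=-2.0741; V=0.000000+2.074074+-2.074074=0.0000
k=4 src: inc=-2.074074, refl=-2.074074·-0.777778=1.6132; V=2.074074+-2.074074+1.613169=1.6132
k=5 load: inc=1.613169, refl=1.613169·-1.000000=-1.6132; V=0.000000+1.613169+-1.613169=0.0000
k=6 src: inc=-1.613169, refl=-1.613169·-0.777778=1.2547; V=1.613169+-1.613169+1.254687=1.2547
k=7 load: inc=1.254687, refl=1.254687·-1.000000=-1.2547; V=0.000000+1.254687+-1.254687=0.0000
k=8 src: inc=-1.254687, refl=-1.254687·-0.777778=0.9759; V=1.254687+-1.254687+0.975867=0.9759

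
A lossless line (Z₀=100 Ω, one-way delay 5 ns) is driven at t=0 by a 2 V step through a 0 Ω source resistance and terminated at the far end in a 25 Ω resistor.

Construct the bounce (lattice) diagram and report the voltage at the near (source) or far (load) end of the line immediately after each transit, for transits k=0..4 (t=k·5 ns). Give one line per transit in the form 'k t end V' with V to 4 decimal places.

0 0 source 2.0000
1 5 load 0.8000
2 10 source 2.0000
3 15 load 1.2800
4 20 source 2.0000

Γ_L=-0.600000, Γ_S=-1.000000; launch V₁=2·100/100=2.000000
k=0 src: V=2.0000
k=1 load: inc=2.000000, refl=2.000000·-0.600000=-1.2000; V=0.000000+2.000000+-1.200000=0.8000
k=2 src: inc=-1.200000, refl=-1.200000·-1.000000=1.2000; V=2.000000+-1.200000+1.200000=2.0000
k=3 load: inc=1.200000, refl=1.200000·-0.600000=-0.7200; V=0.800000+1.200000+-0.720000=1.2800
k=4 src: inc=-0.720000, refl=-0.720000·-1.000000=0.7200; V=2.000000+-0.720000+0.720000=2.0000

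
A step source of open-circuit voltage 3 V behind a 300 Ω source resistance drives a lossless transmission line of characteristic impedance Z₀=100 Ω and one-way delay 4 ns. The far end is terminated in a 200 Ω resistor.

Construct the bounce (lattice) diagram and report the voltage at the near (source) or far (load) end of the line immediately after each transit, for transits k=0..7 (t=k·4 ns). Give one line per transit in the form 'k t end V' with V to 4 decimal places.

Γ_L=0.333333, Γ_S=0.500000; launch V₁=3·100/400=0.750000
k=0 src: V=0.7500
k=1 load: inc=0.750000, refl=0.750000·0.333333=0.2500; V=0.000000+0.750000+0.250000=1.0000
k=2 src: inc=0.250000, refl=0.250000·0.500000=0.1250; V=0.750000+0.250000+0.125000=1.1250
k=3 load: inc=0.125000, refl=0.125000·0.333333=0.0417; V=1.000000+0.125000+0.041667=1.1667
k=4 src: inc=0.041667, refl=0.041667·0.500000=0.0208; V=1.125000+0.041667+0.020833=1.1875
k=5 load: inc=0.020833, refl=0.020833·0.333333=0.0069; V=1.166667+0.020833+0.006944=1.1944
k=6 src: inc=0.006944, refl=0.006944·0.500000=0.0035; V=1.187500+0.006944+0.003472=1.1979
k=7 load: inc=0.003472, refl=0.003472·0.333333=0.0012; V=1.194444+0.003472+0.001157=1.1991

0 0 source 0.7500
1 4 load 1.0000
2 8 source 1.1250
3 12 load 1.1667
4 16 source 1.1875
5 20 load 1.1944
6 24 source 1.1979
7 28 load 1.1991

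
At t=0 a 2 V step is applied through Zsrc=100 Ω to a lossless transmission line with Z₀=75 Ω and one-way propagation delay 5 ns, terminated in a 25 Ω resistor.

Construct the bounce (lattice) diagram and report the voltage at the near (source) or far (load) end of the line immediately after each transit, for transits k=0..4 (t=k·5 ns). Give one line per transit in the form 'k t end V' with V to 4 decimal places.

Γ_L=-0.500000, Γ_S=0.142857; launch V₁=2·75/175=0.857143
k=0 src: V=0.8571
k=1 load: inc=0.857143, refl=0.857143·-0.500000=-0.4286; V=0.000000+0.857143+-0.428571=0.4286
k=2 src: inc=-0.428571, refl=-0.428571·0.142857=-0.0612; V=0.857143+-0.428571+-0.061224=0.3673
k=3 load: inc=-0.061224, refl=-0.061224·-0.500000=0.0306; V=0.428571+-0.061224+0.030612=0.3980
k=4 src: inc=0.030612, refl=0.030612·0.142857=0.0044; V=0.367347+0.030612+0.004373=0.4023

0 0 source 0.8571
1 5 load 0.4286
2 10 source 0.3673
3 15 load 0.3980
4 20 source 0.4023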